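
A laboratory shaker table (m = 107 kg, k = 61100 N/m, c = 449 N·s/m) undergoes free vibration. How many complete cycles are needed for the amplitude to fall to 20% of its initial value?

3 cycles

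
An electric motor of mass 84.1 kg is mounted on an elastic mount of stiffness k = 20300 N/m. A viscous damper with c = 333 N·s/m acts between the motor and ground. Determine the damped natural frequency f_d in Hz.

2.45 Hz

ω_n = √(k/m) = √(20300/84.1) = 15.54 rad/s.
Critical damping c_c = 2√(k·m) = 2√(20300 × 84.1) = 2613 N·s/m, so ζ = c/c_c = 333/2613 = 0.1274.
ω_d = ω_n√(1 − ζ²) = 15.54 × √(1 − 0.0162) = 15.41 rad/s.
f_d = ω_d/(2π) = 2.453 Hz.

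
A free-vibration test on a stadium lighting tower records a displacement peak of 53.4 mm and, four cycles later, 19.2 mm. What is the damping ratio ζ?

Logarithmic decrement δ = (1/n)·ln(x₀/x_n) = (1/4)·ln(53.4/19.2) = (1/4)·ln(2.781) = 0.2557.
ζ = δ/√(4π² + δ²) = 0.2557/√(39.48 + 0.0654) = 0.2557/6.288 = 0.04067.

0.0407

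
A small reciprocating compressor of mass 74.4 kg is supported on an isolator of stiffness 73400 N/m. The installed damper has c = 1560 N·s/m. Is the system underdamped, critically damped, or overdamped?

underdamped

c_c = 2√(k·m) = 4674 N·s/m; ζ = c/c_c = 1560/4674 = 0.334.
Since ζ < 1 the system is underdamped.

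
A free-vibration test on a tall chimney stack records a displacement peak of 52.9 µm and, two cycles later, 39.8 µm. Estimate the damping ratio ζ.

Logarithmic decrement δ = (1/n)·ln(x₀/x_n) = (1/2)·ln(52.9/39.8) = (1/2)·ln(1.329) = 0.1423.
ζ = δ/√(4π² + δ²) = 0.1423/√(39.48 + 0.0202) = 0.1423/6.285 = 0.02264.

0.0226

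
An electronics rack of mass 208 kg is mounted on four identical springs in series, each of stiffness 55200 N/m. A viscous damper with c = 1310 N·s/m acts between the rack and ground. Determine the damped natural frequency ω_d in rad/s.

Series springs: 1/k_eq = 4/55200, so k_eq = 55200/4 = 13800 N/m.
ω_n = √(k_eq/m) = √(13800/208) = 8.145 rad/s.
Critical damping c_c = 2√(k_eq·m) = 2√(13800 × 208) = 3388 N·s/m, so ζ = c/c_c = 1310/3388 = 0.3866.
ω_d = ω_n√(1 − ζ²) = 8.145 × √(1 − 0.149) = 7.512 rad/s.

7.51 rad/s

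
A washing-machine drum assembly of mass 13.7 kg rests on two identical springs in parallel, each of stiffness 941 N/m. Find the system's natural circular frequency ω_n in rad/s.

Parallel springs add: k_eq = 2 × 941 = 1882 N/m.
ω_n = √(k_eq/m) = √(1882/13.7) = √137.4 = 11.72 rad/s.

11.7 rad/s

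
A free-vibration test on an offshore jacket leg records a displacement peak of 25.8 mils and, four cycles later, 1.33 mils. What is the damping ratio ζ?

Logarithmic decrement δ = (1/n)·ln(x₀/x_n) = (1/4)·ln(25.8/1.33) = (1/4)·ln(19.40) = 0.7413.
ζ = δ/√(4π² + δ²) = 0.7413/√(39.48 + 0.550) = 0.7413/6.327 = 0.1172.

0.117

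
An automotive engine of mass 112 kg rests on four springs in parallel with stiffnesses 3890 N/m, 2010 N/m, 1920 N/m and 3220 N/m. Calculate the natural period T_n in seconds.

0.633 s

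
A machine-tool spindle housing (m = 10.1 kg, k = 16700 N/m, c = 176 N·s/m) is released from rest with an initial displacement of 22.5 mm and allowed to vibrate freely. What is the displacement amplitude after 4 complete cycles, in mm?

ζ = c/(2√(km)) = 176/(2√(16700 × 10.1)) = 176/821.4 = 0.2143.
Logarithmic decrement δ = 2πζ/√(1 − ζ²) = 2π × 0.2143/√(1 − 0.0459) = 1.378.
After n cycles, x_n/x₀ = e^(−nδ), so x_4 = 22.5 × e^(−4 × 1.378) = 22.5 × 0.004033 = 0.09074 mm.

0.0907 mm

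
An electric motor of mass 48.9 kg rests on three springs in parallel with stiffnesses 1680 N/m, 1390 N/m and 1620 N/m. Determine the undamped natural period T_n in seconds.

0.642 s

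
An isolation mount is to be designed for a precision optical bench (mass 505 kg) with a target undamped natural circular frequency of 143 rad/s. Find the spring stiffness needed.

k = m·ω_n² = 505 × 143.0² = 505 × 20450 = 10330000 N/m.

10300000 N/m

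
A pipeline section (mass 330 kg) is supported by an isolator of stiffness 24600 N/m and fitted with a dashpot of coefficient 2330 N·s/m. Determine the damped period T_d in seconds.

ω_n = √(k/m) = √(24600/330) = 8.634 rad/s.
Critical damping c_c = 2√(k·m) = 2√(24600 × 330) = 5698 N·s/m, so ζ = c/c_c = 2330/5698 = 0.4089.
ω_d = ω_n√(1 − ζ²) = 8.634 × √(1 − 0.167) = 7.879 rad/s.
T_d = 2π/ω_d = 0.7974 s.

0.797 s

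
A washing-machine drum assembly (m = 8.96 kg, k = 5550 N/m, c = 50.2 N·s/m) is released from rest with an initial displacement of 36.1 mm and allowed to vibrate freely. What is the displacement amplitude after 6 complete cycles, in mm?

0.505 mm

ζ = c/(2√(km)) = 50.2/(2√(5550 × 8.96)) = 50.2/446.0 = 0.1126.
Logarithmic decrement δ = 2πζ/√(1 − ζ²) = 2π × 0.1126/√(1 − 0.0127) = 0.7117.
After n cycles, x_n/x₀ = e^(−nδ), so x_6 = 36.1 × e^(−6 × 0.7117) = 36.1 × 0.01398 = 0.5045 mm.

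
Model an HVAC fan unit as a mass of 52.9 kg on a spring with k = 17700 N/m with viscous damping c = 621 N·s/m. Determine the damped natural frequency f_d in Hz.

2.76 Hz

ω_n = √(k/m) = √(17700/52.9) = 18.29 rad/s.
Critical damping c_c = 2√(k·m) = 2√(17700 × 52.9) = 1935 N·s/m, so ζ = c/c_c = 621/1935 = 0.3209.
ω_d = ω_n√(1 − ζ²) = 18.29 × √(1 − 0.103) = 17.32 rad/s.
f_d = ω_d/(2π) = 2.757 Hz.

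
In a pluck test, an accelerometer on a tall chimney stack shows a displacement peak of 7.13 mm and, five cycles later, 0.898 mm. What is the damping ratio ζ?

0.0658

Logarithmic decrement δ = (1/n)·ln(x₀/x_n) = (1/5)·ln(7.13/0.898) = (1/5)·ln(7.940) = 0.4144.
ζ = δ/√(4π² + δ²) = 0.4144/√(39.48 + 0.172) = 0.4144/6.297 = 0.06581.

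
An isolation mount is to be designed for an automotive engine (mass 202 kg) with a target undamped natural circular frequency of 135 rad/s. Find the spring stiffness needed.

3680000 N/m

k = m·ω_n² = 202 × 135.0² = 202 × 18220 = 3681000 N/m.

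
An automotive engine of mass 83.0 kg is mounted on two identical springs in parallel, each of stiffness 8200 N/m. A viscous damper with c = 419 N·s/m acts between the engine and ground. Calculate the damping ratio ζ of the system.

0.180

Parallel springs add: k_eq = 2 × 8200 = 16400 N/m.
ω_n = √(k_eq/m) = √(16400/83.0) = 14.06 rad/s.
Critical damping c_c = 2√(k_eq·m) = 2√(16400 × 83.0) = 2333 N·s/m, so ζ = c/c_c = 419/2333 = 0.1796.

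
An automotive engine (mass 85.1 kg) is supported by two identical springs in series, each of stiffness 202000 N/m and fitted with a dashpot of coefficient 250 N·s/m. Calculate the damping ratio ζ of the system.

0.0426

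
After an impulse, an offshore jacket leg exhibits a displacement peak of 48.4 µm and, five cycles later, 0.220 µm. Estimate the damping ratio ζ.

0.169

Logarithmic decrement δ = (1/n)·ln(x₀/x_n) = (1/5)·ln(48.4/0.220) = (1/5)·ln(220.0) = 1.079.
ζ = δ/√(4π² + δ²) = 1.079/√(39.48 + 1.16) = 1.079/6.375 = 0.1692.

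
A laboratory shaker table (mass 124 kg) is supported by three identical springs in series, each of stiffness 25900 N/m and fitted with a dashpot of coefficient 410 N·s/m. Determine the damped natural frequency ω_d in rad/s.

8.18 rad/s

Series springs: 1/k_eq = 3/25900, so k_eq = 25900/3 = 8633 N/m.
ω_n = √(k_eq/m) = √(8633/124) = 8.344 rad/s.
Critical damping c_c = 2√(k_eq·m) = 2√(8633 × 124) = 2069 N·s/m, so ζ = c/c_c = 410/2069 = 0.1981.
ω_d = ω_n√(1 − ζ²) = 8.344 × √(1 − 0.0393) = 8.179 rad/s.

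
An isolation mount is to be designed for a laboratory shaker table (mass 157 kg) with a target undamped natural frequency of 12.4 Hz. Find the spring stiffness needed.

ω_n = 2πf_n = 2π × 12.4 = 77.91 rad/s.
k = m·ω_n² = 157 × 77.91² = 157 × 6070 = 953000 N/m.

953000 N/m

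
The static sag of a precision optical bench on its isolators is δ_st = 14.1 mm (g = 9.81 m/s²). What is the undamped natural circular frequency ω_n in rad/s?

ω_n = √(g/δ_st) = √(9.81/0.0141) = √695.7 = 26.38 rad/s.

26.4 rad/s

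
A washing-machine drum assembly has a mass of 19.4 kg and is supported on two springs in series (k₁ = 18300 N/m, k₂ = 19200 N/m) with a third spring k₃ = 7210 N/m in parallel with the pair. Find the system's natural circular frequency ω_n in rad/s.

29.2 rad/s

Series pair: k_s = k₁k₂/(k₁+k₂) = (18300)(19200)/(18300 + 19200) = 9370 N/m. In parallel with k₃: k_eq = 9370 + 7210 = 16580 N/m.
ω_n = √(k_eq/m) = √(16580/19.4) = √854.6 = 29.23 rad/s.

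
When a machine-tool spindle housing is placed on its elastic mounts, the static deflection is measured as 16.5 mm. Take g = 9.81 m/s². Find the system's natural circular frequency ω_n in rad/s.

ω_n = √(g/δ_st) = √(9.81/0.0165) = √594.5 = 24.38 rad/s.

24.4 rad/s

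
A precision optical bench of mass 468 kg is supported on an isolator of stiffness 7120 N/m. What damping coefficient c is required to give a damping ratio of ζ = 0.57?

c_c = 2√(k·m) = 2√(7120 × 468) = 3651 N·s/m.
c = ζ·c_c = 0.57 × 3651 = 2081 N·s/m.

2080 N·s/m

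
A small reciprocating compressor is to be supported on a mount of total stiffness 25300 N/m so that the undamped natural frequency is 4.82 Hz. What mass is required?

27.6 kg

ω_n = 2πf_n = 2π × 4.82 = 30.28 rad/s.
m = k/ω_n² = 25300/30.28² = 25300/917.2 = 27.58 kg.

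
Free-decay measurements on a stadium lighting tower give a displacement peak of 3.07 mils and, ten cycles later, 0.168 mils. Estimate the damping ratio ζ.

0.0462

Logarithmic decrement δ = (1/n)·ln(x₀/x_n) = (1/10)·ln(3.07/0.168) = (1/10)·ln(18.27) = 0.2905.
ζ = δ/√(4π² + δ²) = 0.2905/√(39.48 + 0.0844) = 0.2905/6.290 = 0.04619.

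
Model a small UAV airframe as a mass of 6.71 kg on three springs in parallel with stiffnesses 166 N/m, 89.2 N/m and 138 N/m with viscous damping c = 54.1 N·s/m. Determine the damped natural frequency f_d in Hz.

1.04 Hz

Parallel springs add: k_eq = 166 + 89.2 + 138 = 393.2 N/m.
ω_n = √(k_eq/m) = √(393.2/6.71) = 7.655 rad/s.
Critical damping c_c = 2√(k_eq·m) = 2√(393.2 × 6.71) = 102.7 N·s/m, so ζ = c/c_c = 54.1/102.7 = 0.5266.
ω_d = ω_n√(1 − ζ²) = 7.655 × √(1 − 0.277) = 6.508 rad/s.
f_d = ω_d/(2π) = 1.036 Hz.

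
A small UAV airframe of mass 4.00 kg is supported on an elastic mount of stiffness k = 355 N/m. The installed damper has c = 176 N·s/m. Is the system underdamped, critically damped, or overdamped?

c_c = 2√(k·m) = 75.37 N·s/m; ζ = c/c_c = 176/75.37 = 2.34.
Since ζ > 1 the system is overdamped.

overdamped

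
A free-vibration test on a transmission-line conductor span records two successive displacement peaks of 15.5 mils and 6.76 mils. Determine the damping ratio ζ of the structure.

0.131

Logarithmic decrement δ = (1/n)·ln(x₀/x_n) = (1/1)·ln(15.5/6.76) = (1/1)·ln(2.293) = 0.8298.
ζ = δ/√(4π² + δ²) = 0.8298/√(39.48 + 0.689) = 0.8298/6.338 = 0.1309.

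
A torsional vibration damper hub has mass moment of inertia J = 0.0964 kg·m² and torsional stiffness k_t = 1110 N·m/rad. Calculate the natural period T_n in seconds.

ω_n = √(k_t/J) = √(1110/0.0964) = √11510 = 107.3 rad/s.
T_n = 2π/ω_n = 6.283/107.3 = 0.05855 s.

0.0586 s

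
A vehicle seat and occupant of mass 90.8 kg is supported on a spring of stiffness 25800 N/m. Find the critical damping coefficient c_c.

c_c = 2√(k·m) = 2√(25800 × 90.8) = 2 × 1531 = 3061 N·s/m.

3060 N·s/m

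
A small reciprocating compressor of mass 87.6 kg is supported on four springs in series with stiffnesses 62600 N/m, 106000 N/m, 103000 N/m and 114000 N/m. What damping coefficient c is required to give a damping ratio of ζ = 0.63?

Series springs: 1/k_eq = 1/62600 + 1/106000 + 1/103000 + 1/114000 = 4.389×10^-5, so k_eq = 22780 N/m.
c_c = 2√(k_eq·m) = 2√(22780 × 87.6) = 2826 N·s/m.
c = ζ·c_c = 0.63 × 2826 = 1780 N·s/m.

1780 N·s/m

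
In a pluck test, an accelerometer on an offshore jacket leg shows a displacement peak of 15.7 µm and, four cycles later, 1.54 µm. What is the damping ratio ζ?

Logarithmic decrement δ = (1/n)·ln(x₀/x_n) = (1/4)·ln(15.7/1.54) = (1/4)·ln(10.19) = 0.5805.
ζ = δ/√(4π² + δ²) = 0.5805/√(39.48 + 0.337) = 0.5805/6.310 = 0.09199.

0.0920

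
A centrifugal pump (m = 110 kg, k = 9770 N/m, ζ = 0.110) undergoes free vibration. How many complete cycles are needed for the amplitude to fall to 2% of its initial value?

Logarithmic decrement δ = 2πζ/√(1 − ζ²) = 2π × 0.1100/√(1 − 0.0121) = 0.6954.
x_n/x₀ = e^(−nδ) ≤ 0.02; take ln: n ≥ ln(1/0.02)/δ = 3.912/0.6954 = 5.626.
So 6 complete cycles are required.

6 cycles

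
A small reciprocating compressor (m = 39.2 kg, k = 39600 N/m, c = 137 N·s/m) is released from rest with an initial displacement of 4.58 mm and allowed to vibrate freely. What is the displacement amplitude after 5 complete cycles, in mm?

ζ = c/(2√(km)) = 137/(2√(39600 × 39.2)) = 137/2492 = 0.05498.
Logarithmic decrement δ = 2πζ/√(1 − ζ²) = 2π × 0.05498/√(1 − 0.00302) = 0.3460.
After n cycles, x_n/x₀ = e^(−nδ), so x_5 = 4.58 × e^(−5 × 0.3460) = 4.58 × 0.1773 = 0.8121 mm.

0.812 mm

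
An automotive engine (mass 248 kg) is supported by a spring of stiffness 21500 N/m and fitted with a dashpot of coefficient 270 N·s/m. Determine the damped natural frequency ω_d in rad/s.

ω_n = √(k/m) = √(21500/248) = 9.311 rad/s.
Critical damping c_c = 2√(k·m) = 2√(21500 × 248) = 4618 N·s/m, so ζ = c/c_c = 270/4618 = 0.05846.
ω_d = ω_n√(1 − ζ²) = 9.311 × √(1 − 0.00342) = 9.295 rad/s.

9.30 rad/s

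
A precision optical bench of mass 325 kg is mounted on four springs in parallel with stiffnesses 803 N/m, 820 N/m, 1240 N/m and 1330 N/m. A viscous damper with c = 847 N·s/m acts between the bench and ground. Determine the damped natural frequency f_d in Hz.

0.533 Hz

Parallel springs add: k_eq = 803 + 820 + 1240 + 1330 = 4193 N/m.
ω_n = √(k_eq/m) = √(4193/325) = 3.592 rad/s.
Critical damping c_c = 2√(k_eq·m) = 2√(4193 × 325) = 2335 N·s/m, so ζ = c/c_c = 847/2335 = 0.3628.
ω_d = ω_n√(1 − ζ²) = 3.592 × √(1 − 0.132) = 3.347 rad/s.
f_d = ω_d/(2π) = 0.5327 Hz.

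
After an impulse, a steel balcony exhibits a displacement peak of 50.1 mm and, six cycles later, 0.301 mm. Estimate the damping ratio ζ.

Logarithmic decrement δ = (1/n)·ln(x₀/x_n) = (1/6)·ln(50.1/0.301) = (1/6)·ln(166.4) = 0.8524.
ζ = δ/√(4π² + δ²) = 0.8524/√(39.48 + 0.727) = 0.8524/6.341 = 0.1344.

0.134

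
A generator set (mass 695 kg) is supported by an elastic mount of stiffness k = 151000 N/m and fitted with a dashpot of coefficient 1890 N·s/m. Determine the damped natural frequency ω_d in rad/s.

14.7 rad/s

ω_n = √(k/m) = √(151000/695) = 14.74 rad/s.
Critical damping c_c = 2√(k·m) = 2√(151000 × 695) = 20490 N·s/m, so ζ = c/c_c = 1890/20490 = 0.09225.
ω_d = ω_n√(1 − ζ²) = 14.74 × √(1 − 0.00851) = 14.68 rad/s.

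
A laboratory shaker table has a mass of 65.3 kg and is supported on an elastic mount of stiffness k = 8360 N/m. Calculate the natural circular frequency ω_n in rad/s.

11.3 rad/s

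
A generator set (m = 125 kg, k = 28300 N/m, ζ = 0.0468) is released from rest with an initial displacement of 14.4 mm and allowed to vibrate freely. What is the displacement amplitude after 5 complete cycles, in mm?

Logarithmic decrement δ = 2πζ/√(1 − ζ²) = 2π × 0.04680/√(1 − 0.00219) = 0.2944.
After n cycles, x_n/x₀ = e^(−nδ), so x_5 = 14.4 × e^(−5 × 0.2944) = 14.4 × 0.2295 = 3.305 mm.

3.30 mm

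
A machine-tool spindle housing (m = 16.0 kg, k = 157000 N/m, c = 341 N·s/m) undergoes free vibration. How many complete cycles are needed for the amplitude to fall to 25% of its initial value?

3 cycles

ζ = c/(2√(km)) = 341/(2√(157000 × 16.0)) = 341/3170 = 0.1076.
Logarithmic decrement δ = 2πζ/√(1 − ζ²) = 2π × 0.1076/√(1 − 0.0116) = 0.6799.
x_n/x₀ = e^(−nδ) ≤ 0.25; take ln: n ≥ ln(1/0.25)/δ = 1.386/0.6799 = 2.039.
So 3 complete cycles are required.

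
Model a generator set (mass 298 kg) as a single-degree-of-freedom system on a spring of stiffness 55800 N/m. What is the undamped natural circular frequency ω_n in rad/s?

13.7 rad/s

ω_n = √(k/m) = √(55800/298) = √187.2 = 13.68 rad/s.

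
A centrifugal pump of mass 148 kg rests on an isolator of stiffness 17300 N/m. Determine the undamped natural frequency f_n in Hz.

ω_n = √(k/m) = √(17300/148) = √116.9 = 10.81 rad/s.
f_n = ω_n/(2π) = 10.81/6.283 = 1.721 Hz.

1.72 Hz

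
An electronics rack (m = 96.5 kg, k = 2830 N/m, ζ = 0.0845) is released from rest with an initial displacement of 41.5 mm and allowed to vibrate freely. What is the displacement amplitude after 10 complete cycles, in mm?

Logarithmic decrement δ = 2πζ/√(1 − ζ²) = 2π × 0.08450/√(1 − 0.00714) = 0.5328.
After n cycles, x_n/x₀ = e^(−nδ), so x_10 = 41.5 × e^(−10 × 0.5328) = 41.5 × 0.004852 = 0.2014 mm.

0.201 mm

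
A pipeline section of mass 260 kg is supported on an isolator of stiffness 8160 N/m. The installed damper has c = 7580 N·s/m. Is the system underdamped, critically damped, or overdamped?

overdamped

c_c = 2√(k·m) = 2913 N·s/m; ζ = c/c_c = 7580/2913 = 2.60.
Since ζ > 1 the system is overdamped.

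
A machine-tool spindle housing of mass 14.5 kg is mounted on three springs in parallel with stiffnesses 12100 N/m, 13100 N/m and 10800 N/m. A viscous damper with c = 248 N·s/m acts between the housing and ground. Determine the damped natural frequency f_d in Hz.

7.81 Hz

Parallel springs add: k_eq = 12100 + 13100 + 10800 = 36000 N/m.
ω_n = √(k_eq/m) = √(36000/14.5) = 49.83 rad/s.
Critical damping c_c = 2√(k_eq·m) = 2√(36000 × 14.5) = 1445 N·s/m, so ζ = c/c_c = 248/1445 = 0.1716.
ω_d = ω_n√(1 − ζ²) = 49.83 × √(1 − 0.0295) = 49.09 rad/s.
f_d = ω_d/(2π) = 7.813 Hz.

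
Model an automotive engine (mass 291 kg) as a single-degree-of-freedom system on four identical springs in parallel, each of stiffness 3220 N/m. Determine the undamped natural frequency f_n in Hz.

1.06 Hz

Parallel springs add: k_eq = 4 × 3220 = 12880 N/m.
ω_n = √(k_eq/m) = √(12880/291) = √44.26 = 6.653 rad/s.
f_n = ω_n/(2π) = 6.653/6.283 = 1.059 Hz.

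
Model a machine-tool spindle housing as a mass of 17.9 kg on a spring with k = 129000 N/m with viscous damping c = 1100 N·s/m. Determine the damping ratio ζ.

0.362

ω_n = √(k/m) = √(129000/17.9) = 84.89 rad/s.
Critical damping c_c = 2√(k·m) = 2√(129000 × 17.9) = 3039 N·s/m, so ζ = c/c_c = 1100/3039 = 0.3619.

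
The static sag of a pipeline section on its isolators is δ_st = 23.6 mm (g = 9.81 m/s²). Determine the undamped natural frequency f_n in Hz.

3.24 Hz

ω_n = √(g/δ_st) = √(9.81/0.0236) = √415.7 = 20.39 rad/s.
f_n = ω_n/(2π) = 20.39/6.283 = 3.245 Hz.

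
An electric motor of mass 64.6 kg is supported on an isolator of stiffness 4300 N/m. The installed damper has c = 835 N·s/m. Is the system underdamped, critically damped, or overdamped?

underdamped

c_c = 2√(k·m) = 1054 N·s/m; ζ = c/c_c = 835/1054 = 0.792.
Since ζ < 1 the system is underdamped.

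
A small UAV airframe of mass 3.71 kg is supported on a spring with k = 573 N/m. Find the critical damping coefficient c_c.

92.2 N·s/m

c_c = 2√(k·m) = 2√(573.0 × 3.71) = 2 × 46.11 = 92.21 N·s/m.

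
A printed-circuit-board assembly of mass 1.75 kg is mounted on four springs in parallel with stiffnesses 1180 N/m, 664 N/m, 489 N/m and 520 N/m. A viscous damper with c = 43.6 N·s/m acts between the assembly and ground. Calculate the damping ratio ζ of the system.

0.309

Parallel springs add: k_eq = 1180 + 664 + 489 + 520 = 2853 N/m.
ω_n = √(k_eq/m) = √(2853/1.75) = 40.38 rad/s.
Critical damping c_c = 2√(k_eq·m) = 2√(2853 × 1.75) = 141.3 N·s/m, so ζ = c/c_c = 43.6/141.3 = 0.3085.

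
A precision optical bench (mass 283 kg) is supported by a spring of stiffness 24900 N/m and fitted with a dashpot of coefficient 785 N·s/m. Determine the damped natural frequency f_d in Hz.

ω_n = √(k/m) = √(24900/283) = 9.380 rad/s.
Critical damping c_c = 2√(k·m) = 2√(24900 × 283) = 5309 N·s/m, so ζ = c/c_c = 785/5309 = 0.1479.
ω_d = ω_n√(1 − ζ²) = 9.380 × √(1 − 0.0219) = 9.277 rad/s.
f_d = ω_d/(2π) = 1.476 Hz.

1.48 Hz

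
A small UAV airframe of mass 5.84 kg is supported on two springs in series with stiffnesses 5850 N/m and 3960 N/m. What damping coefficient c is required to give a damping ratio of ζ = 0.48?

113 N·s/m

Series springs: 1/k_eq = 1/5850 + 1/3960 = 0.0004235, so k_eq = 2361 N/m.
c_c = 2√(k_eq·m) = 2√(2361 × 5.84) = 234.9 N·s/m.
c = ζ·c_c = 0.48 × 234.9 = 112.7 N·s/m.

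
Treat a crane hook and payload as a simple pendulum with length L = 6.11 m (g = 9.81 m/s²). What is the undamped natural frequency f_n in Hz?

0.202 Hz

For a simple pendulum ω_n = √(g/L) = √(9.81/6.11) = √1.606 = 1.267 rad/s.
f_n = ω_n/(2π) = 1.267/6.283 = 0.2017 Hz.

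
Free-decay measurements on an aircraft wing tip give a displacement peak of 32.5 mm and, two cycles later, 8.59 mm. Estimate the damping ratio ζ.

Logarithmic decrement δ = (1/n)·ln(x₀/x_n) = (1/2)·ln(32.5/8.59) = (1/2)·ln(3.783) = 0.6653.
ζ = δ/√(4π² + δ²) = 0.6653/√(39.48 + 0.443) = 0.6653/6.318 = 0.1053.

0.105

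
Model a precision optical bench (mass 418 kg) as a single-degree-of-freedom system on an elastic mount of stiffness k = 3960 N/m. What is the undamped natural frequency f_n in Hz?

ω_n = √(k/m) = √(3960/418) = √9.474 = 3.078 rad/s.
f_n = ω_n/(2π) = 3.078/6.283 = 0.4899 Hz.

0.490 Hz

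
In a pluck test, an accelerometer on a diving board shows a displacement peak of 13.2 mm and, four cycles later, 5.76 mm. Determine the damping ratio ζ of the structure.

Logarithmic decrement δ = (1/n)·ln(x₀/x_n) = (1/4)·ln(13.2/5.76) = (1/4)·ln(2.292) = 0.2073.
ζ = δ/√(4π² + δ²) = 0.2073/√(39.48 + 0.0430) = 0.2073/6.287 = 0.03298.

0.0330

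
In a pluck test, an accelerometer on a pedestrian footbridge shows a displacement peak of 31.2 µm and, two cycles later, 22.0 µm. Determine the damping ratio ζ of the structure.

Logarithmic decrement δ = (1/n)·ln(x₀/x_n) = (1/2)·ln(31.2/22.0) = (1/2)·ln(1.418) = 0.1747.
ζ = δ/√(4π² + δ²) = 0.1747/√(39.48 + 0.0305) = 0.1747/6.286 = 0.02779.

0.0278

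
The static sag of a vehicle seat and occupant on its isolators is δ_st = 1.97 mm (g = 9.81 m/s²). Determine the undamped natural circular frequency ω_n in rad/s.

ω_n = √(g/δ_st) = √(9.81/0.00197) = √4980 = 70.57 rad/s.

70.6 rad/s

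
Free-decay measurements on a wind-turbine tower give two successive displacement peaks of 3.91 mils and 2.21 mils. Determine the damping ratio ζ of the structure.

0.0904

Logarithmic decrement δ = (1/n)·ln(x₀/x_n) = (1/1)·ln(3.91/2.21) = (1/1)·ln(1.769) = 0.5705.
ζ = δ/√(4π² + δ²) = 0.5705/√(39.48 + 0.326) = 0.5705/6.309 = 0.09043.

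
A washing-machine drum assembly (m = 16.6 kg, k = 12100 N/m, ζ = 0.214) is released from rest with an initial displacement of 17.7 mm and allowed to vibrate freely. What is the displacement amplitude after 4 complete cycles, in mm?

0.0719 mm

Logarithmic decrement δ = 2πζ/√(1 − ζ²) = 2π × 0.2140/√(1 − 0.0458) = 1.376.
After n cycles, x_n/x₀ = e^(−nδ), so x_4 = 17.7 × e^(−4 × 1.376) = 17.7 × 0.004062 = 0.07191 mm.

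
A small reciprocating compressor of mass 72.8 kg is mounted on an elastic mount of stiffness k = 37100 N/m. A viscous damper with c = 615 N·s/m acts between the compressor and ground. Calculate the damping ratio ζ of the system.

0.187

ω_n = √(k/m) = √(37100/72.8) = 22.57 rad/s.
Critical damping c_c = 2√(k·m) = 2√(37100 × 72.8) = 3287 N·s/m, so ζ = c/c_c = 615/3287 = 0.1871.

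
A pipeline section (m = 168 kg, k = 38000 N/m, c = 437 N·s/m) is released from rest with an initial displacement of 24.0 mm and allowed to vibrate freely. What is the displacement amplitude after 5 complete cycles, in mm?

ζ = c/(2√(km)) = 437/(2√(38000 × 168)) = 437/5053 = 0.08648.
Logarithmic decrement δ = 2πζ/√(1 − ζ²) = 2π × 0.08648/√(1 − 0.00748) = 0.5454.
After n cycles, x_n/x₀ = e^(−nδ), so x_5 = 24.0 × e^(−5 × 0.5454) = 24.0 × 0.06542 = 1.570 mm.

1.57 mm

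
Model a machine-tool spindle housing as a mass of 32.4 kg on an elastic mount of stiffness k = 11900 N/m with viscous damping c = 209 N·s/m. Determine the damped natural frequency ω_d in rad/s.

ω_n = √(k/m) = √(11900/32.4) = 19.16 rad/s.
Critical damping c_c = 2√(k·m) = 2√(11900 × 32.4) = 1242 N·s/m, so ζ = c/c_c = 209/1242 = 0.1683.
ω_d = ω_n√(1 − ζ²) = 19.16 × √(1 − 0.0283) = 18.89 rad/s.

18.9 rad/s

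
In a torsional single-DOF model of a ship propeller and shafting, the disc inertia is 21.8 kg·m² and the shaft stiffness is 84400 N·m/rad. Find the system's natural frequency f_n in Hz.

9.90 Hz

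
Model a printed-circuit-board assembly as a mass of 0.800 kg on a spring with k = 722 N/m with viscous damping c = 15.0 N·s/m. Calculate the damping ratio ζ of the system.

0.312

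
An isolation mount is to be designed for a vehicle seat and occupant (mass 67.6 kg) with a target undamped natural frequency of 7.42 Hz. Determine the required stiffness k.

147000 N/m

ω_n = 2πf_n = 2π × 7.42 = 46.62 rad/s.
k = m·ω_n² = 67.6 × 46.62² = 67.6 × 2174 = 146900 N/m.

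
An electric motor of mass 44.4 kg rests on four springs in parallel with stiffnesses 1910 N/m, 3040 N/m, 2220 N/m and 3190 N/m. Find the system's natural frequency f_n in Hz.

2.43 Hz

Parallel springs add: k_eq = 1910 + 3040 + 2220 + 3190 = 10360 N/m.
ω_n = √(k_eq/m) = √(10360/44.4) = √233.3 = 15.28 rad/s.
f_n = ω_n/(2π) = 15.28/6.283 = 2.431 Hz.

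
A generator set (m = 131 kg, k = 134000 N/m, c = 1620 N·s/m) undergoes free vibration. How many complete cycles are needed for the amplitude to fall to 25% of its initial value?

2 cycles

ζ = c/(2√(km)) = 1620/(2√(134000 × 131)) = 1620/8379 = 0.1933.
Logarithmic decrement δ = 2πζ/√(1 − ζ²) = 2π × 0.1933/√(1 − 0.0374) = 1.238.
x_n/x₀ = e^(−nδ) ≤ 0.25; take ln: n ≥ ln(1/0.25)/δ = 1.386/1.238 = 1.120.
So 2 complete cycles are required.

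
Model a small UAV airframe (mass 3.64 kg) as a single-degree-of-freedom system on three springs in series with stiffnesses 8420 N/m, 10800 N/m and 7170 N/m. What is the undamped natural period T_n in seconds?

Series springs: 1/k_eq = 1/8420 + 1/10800 + 1/7170 = 0.0003508, so k_eq = 2850 N/m.
ω_n = √(k_eq/m) = √(2850/3.64) = √783.1 = 27.98 rad/s.
T_n = 2π/ω_n = 6.283/27.98 = 0.2245 s.

0.225 s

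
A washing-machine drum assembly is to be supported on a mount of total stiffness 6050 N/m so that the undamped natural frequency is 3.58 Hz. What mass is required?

ω_n = 2πf_n = 2π × 3.58 = 22.49 rad/s.
m = k/ω_n² = 6050/22.49² = 6050/506.0 = 11.96 kg.

12.0 kg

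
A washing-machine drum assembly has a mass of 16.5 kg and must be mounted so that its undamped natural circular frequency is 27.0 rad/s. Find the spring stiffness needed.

k = m·ω_n² = 16.5 × 27.00² = 16.5 × 729.0 = 12030 N/m.

12000 N/m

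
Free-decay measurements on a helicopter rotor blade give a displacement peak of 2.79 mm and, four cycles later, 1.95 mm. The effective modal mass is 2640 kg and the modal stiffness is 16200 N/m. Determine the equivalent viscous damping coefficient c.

Logarithmic decrement δ = (1/n)·ln(x₀/x_n) = (1/4)·ln(2.79/1.95) = (1/4)·ln(1.431) = 0.08955.
ζ = δ/√(4π² + δ²) = 0.08955/√(39.48 + 0.00802) = 0.08955/6.284 = 0.01425.
c = ζ · 2√(km) = 0.01425 × 2√(16200 × 2640) = 0.01425 × 13080 = 186.4 N·s/m.

186 N·s/m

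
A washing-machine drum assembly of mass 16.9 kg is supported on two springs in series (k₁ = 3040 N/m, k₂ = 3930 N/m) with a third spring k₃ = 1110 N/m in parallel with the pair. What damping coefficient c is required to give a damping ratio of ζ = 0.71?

310 N·s/m

Series pair: k_s = k₁k₂/(k₁+k₂) = (3040)(3930)/(3040 + 3930) = 1714 N/m. In parallel with k₃: k_eq = 1714 + 1110 = 2824 N/m.
c_c = 2√(k_eq·m) = 2√(2824 × 16.9) = 436.9 N·s/m.
c = ζ·c_c = 0.71 × 436.9 = 310.2 N·s/m.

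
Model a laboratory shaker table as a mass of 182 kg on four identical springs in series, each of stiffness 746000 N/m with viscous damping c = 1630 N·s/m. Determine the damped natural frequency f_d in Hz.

5.04 Hz

Series springs: 1/k_eq = 4/746000, so k_eq = 746000/4 = 186500 N/m.
ω_n = √(k_eq/m) = √(186500/182) = 32.01 rad/s.
Critical damping c_c = 2√(k_eq·m) = 2√(186500 × 182) = 11650 N·s/m, so ζ = c/c_c = 1630/11650 = 0.1399.
ω_d = ω_n√(1 − ζ²) = 32.01 × √(1 − 0.0196) = 31.70 rad/s.
f_d = ω_d/(2π) = 5.045 Hz.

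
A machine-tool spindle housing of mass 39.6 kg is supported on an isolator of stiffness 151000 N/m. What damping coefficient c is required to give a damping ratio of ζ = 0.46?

c_c = 2√(k·m) = 2√(151000 × 39.6) = 4891 N·s/m.
c = ζ·c_c = 0.46 × 4891 = 2250 N·s/m.

2250 N·s/m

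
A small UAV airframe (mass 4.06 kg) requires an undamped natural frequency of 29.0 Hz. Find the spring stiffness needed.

135000 N/m

ω_n = 2πf_n = 2π × 29.0 = 182.2 rad/s.
k = m·ω_n² = 4.06 × 182.2² = 4.06 × 33200 = 134800 N/m.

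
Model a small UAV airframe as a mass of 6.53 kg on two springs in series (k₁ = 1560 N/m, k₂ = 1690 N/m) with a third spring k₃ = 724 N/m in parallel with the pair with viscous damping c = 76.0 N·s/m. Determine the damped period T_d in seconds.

0.443 s

Series pair: k_s = k₁k₂/(k₁+k₂) = (1560)(1690)/(1560 + 1690) = 811.2 N/m. In parallel with k₃: k_eq = 811.2 + 724 = 1535 N/m.
ω_n = √(k_eq/m) = √(1535/6.53) = 15.33 rad/s.
Critical damping c_c = 2√(k_eq·m) = 2√(1535 × 6.53) = 200.2 N·s/m, so ζ = c/c_c = 76.0/200.2 = 0.3795.
ω_d = ω_n√(1 − ζ²) = 15.33 × √(1 − 0.144) = 14.19 rad/s.
T_d = 2π/ω_d = 0.4429 s.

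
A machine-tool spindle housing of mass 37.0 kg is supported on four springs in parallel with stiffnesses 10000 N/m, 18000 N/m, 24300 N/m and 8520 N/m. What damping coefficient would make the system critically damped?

3000 N·s/m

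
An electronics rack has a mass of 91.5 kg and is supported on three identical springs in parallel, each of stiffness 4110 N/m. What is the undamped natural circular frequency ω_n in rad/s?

Parallel springs add: k_eq = 3 × 4110 = 12330 N/m.
ω_n = √(k_eq/m) = √(12330/91.5) = √134.8 = 11.61 rad/s.

11.6 rad/s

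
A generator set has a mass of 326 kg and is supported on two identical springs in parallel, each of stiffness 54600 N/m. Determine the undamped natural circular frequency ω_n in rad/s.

18.3 rad/s

Parallel springs add: k_eq = 2 × 54600 = 109200 N/m.
ω_n = √(k_eq/m) = √(109200/326) = √335.0 = 18.30 rad/s.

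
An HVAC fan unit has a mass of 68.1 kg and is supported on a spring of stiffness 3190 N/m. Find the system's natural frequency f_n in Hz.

1.09 Hz

ω_n = √(k/m) = √(3190/68.1) = √46.84 = 6.844 rad/s.
f_n = ω_n/(2π) = 6.844/6.283 = 1.089 Hz.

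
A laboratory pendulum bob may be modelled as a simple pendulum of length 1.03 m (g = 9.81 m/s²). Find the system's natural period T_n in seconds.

2.04 s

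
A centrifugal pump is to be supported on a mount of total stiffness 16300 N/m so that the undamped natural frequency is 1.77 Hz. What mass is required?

ω_n = 2πf_n = 2π × 1.77 = 11.12 rad/s.
m = k/ω_n² = 16300/11.12² = 16300/123.7 = 131.8 kg.

132 kg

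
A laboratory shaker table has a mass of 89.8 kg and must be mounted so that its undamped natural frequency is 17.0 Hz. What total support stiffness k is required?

ω_n = 2πf_n = 2π × 17.0 = 106.8 rad/s.
k = m·ω_n² = 89.8 × 106.8² = 89.8 × 11410 = 1025000 N/m.

1020000 N/m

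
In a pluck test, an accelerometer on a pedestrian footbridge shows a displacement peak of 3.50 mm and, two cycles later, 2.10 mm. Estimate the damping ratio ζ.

Logarithmic decrement δ = (1/n)·ln(x₀/x_n) = (1/2)·ln(3.50/2.10) = (1/2)·ln(1.667) = 0.2554.
ζ = δ/√(4π² + δ²) = 0.2554/√(39.48 + 0.0652) = 0.2554/6.288 = 0.04062.

0.0406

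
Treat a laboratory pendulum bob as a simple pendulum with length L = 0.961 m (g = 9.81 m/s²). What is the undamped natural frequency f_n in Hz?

For a simple pendulum ω_n = √(g/L) = √(9.81/0.961) = √10.21 = 3.195 rad/s.
f_n = ω_n/(2π) = 3.195/6.283 = 0.5085 Hz.

0.509 Hz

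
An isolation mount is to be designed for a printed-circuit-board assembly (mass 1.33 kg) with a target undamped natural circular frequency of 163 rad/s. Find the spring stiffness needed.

35300 N/m

k = m·ω_n² = 1.33 × 163.0² = 1.33 × 26570 = 35340 N/m.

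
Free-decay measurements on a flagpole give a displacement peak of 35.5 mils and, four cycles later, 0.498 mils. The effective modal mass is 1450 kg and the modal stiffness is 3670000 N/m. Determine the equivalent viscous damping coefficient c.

Logarithmic decrement δ = (1/n)·ln(x₀/x_n) = (1/4)·ln(35.5/0.498) = (1/4)·ln(71.29) = 1.067.
ζ = δ/√(4π² + δ²) = 1.067/√(39.48 + 1.14) = 1.067/6.373 = 0.1674.
c = ζ · 2√(km) = 0.1674 × 2√(3670000 × 1450) = 0.1674 × 145900 = 24420 N·s/m.

24400 N·s/m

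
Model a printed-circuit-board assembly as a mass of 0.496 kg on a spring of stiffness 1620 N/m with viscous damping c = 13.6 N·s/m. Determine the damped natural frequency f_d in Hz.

ω_n = √(k/m) = √(1620/0.496) = 57.15 rad/s.
Critical damping c_c = 2√(k·m) = 2√(1620 × 0.496) = 56.69 N·s/m, so ζ = c/c_c = 13.6/56.69 = 0.2399.
ω_d = ω_n√(1 − ζ²) = 57.15 × √(1 − 0.0575) = 55.48 rad/s.
f_d = ω_d/(2π) = 8.830 Hz.

8.83 Hz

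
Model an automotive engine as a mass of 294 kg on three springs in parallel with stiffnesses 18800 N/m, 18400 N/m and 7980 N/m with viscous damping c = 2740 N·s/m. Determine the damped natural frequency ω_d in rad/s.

11.5 rad/s

Parallel springs add: k_eq = 18800 + 18400 + 7980 = 45180 N/m.
ω_n = √(k_eq/m) = √(45180/294) = 12.40 rad/s.
Critical damping c_c = 2√(k_eq·m) = 2√(45180 × 294) = 7289 N·s/m, so ζ = c/c_c = 2740/7289 = 0.3759.
ω_d = ω_n√(1 − ζ²) = 12.40 × √(1 − 0.141) = 11.49 rad/s.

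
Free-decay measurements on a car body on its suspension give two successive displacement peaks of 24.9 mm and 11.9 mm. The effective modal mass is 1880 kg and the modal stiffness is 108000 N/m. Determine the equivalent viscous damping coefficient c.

Logarithmic decrement δ = (1/n)·ln(x₀/x_n) = (1/1)·ln(24.9/11.9) = (1/1)·ln(2.092) = 0.7383.
ζ = δ/√(4π² + δ²) = 0.7383/√(39.48 + 0.545) = 0.7383/6.326 = 0.1167.
c = ζ · 2√(km) = 0.1167 × 2√(108000 × 1880) = 0.1167 × 28500 = 3326 N·s/m.

3330 N·s/m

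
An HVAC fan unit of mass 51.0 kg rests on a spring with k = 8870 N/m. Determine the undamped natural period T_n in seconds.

0.476 s

ω_n = √(k/m) = √(8870/51.0) = √173.9 = 13.19 rad/s.
T_n = 2π/ω_n = 6.283/13.19 = 0.4764 s.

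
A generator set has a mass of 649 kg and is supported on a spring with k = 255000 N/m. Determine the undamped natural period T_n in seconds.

ω_n = √(k/m) = √(255000/649) = √392.9 = 19.82 rad/s.
T_n = 2π/ω_n = 6.283/19.82 = 0.3170 s.

0.317 s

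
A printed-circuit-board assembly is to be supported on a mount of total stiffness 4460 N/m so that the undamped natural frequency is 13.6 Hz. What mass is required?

0.611 kg

ω_n = 2πf_n = 2π × 13.6 = 85.45 rad/s.
m = k/ω_n² = 4460/85.45² = 4460/7302 = 0.6108 kg.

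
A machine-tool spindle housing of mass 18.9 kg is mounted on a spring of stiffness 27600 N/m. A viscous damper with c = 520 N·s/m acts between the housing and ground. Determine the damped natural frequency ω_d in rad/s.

ω_n = √(k/m) = √(27600/18.9) = 38.21 rad/s.
Critical damping c_c = 2√(k·m) = 2√(27600 × 18.9) = 1444 N·s/m, so ζ = c/c_c = 520/1444 = 0.3600.
ω_d = ω_n√(1 − ζ²) = 38.21 × √(1 − 0.130) = 35.65 rad/s.

35.7 rad/s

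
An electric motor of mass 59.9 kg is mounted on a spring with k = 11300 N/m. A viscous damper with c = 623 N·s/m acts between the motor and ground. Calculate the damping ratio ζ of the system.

ω_n = √(k/m) = √(11300/59.9) = 13.73 rad/s.
Critical damping c_c = 2√(k·m) = 2√(11300 × 59.9) = 1645 N·s/m, so ζ = c/c_c = 623/1645 = 0.3786.

0.379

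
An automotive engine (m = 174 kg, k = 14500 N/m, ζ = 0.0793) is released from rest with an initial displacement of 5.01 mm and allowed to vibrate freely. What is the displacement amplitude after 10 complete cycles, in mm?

Logarithmic decrement δ = 2πζ/√(1 − ζ²) = 2π × 0.07930/√(1 − 0.00629) = 0.4998.
After n cycles, x_n/x₀ = e^(−nδ), so x_10 = 5.01 × e^(−10 × 0.4998) = 5.01 × 0.006749 = 0.03381 mm.

0.0338 mm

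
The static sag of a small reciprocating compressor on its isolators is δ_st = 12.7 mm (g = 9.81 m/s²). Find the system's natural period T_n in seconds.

0.226 s

ω_n = √(g/δ_st) = √(9.81/0.0127) = √772.4 = 27.79 rad/s.
T_n = 2π/ω_n = 6.283/27.79 = 0.2261 s.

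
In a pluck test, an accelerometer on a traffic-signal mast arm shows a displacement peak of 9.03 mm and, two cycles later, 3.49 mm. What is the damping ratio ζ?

Logarithmic decrement δ = (1/n)·ln(x₀/x_n) = (1/2)·ln(9.03/3.49) = (1/2)·ln(2.587) = 0.4753.
ζ = δ/√(4π² + δ²) = 0.4753/√(39.48 + 0.226) = 0.4753/6.301 = 0.07543.

0.0754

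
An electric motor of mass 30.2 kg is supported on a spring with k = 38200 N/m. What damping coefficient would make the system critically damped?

2150 N·s/m

c_c = 2√(k·m) = 2√(38200 × 30.2) = 2 × 1074 = 2148 N·s/m.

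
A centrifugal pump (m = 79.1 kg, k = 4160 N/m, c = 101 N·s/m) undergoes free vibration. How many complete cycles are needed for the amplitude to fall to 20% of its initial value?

ζ = c/(2√(km)) = 101/(2√(4160 × 79.1)) = 101/1147 = 0.08804.
Logarithmic decrement δ = 2πζ/√(1 − ζ²) = 2π × 0.08804/√(1 − 0.00775) = 0.5553.
x_n/x₀ = e^(−nδ) ≤ 0.2; take ln: n ≥ ln(1/0.2)/δ = 1.609/0.5553 = 2.898.
So 3 complete cycles are required.

3 cycles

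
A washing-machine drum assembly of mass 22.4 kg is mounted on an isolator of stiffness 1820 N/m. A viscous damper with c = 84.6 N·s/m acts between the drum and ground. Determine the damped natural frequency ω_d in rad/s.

ω_n = √(k/m) = √(1820/22.4) = 9.014 rad/s.
Critical damping c_c = 2√(k·m) = 2√(1820 × 22.4) = 403.8 N·s/m, so ζ = c/c_c = 84.6/403.8 = 0.2095.
ω_d = ω_n√(1 − ζ²) = 9.014 × √(1 − 0.0439) = 8.814 rad/s.

8.81 rad/s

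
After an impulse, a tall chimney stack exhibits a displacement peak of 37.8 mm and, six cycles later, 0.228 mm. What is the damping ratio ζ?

Logarithmic decrement δ = (1/n)·ln(x₀/x_n) = (1/6)·ln(37.8/0.228) = (1/6)·ln(165.8) = 0.8518.
ζ = δ/√(4π² + δ²) = 0.8518/√(39.48 + 0.726) = 0.8518/6.341 = 0.1343.

0.134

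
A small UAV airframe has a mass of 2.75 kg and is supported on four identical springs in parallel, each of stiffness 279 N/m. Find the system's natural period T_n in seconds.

0.312 s

Parallel springs add: k_eq = 4 × 279 = 1116 N/m.
ω_n = √(k_eq/m) = √(1116/2.75) = √405.8 = 20.14 rad/s.
T_n = 2π/ω_n = 6.283/20.14 = 0.3119 s.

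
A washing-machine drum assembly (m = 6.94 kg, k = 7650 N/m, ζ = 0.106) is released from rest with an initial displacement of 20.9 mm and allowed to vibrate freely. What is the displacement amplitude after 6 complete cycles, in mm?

Logarithmic decrement δ = 2πζ/√(1 − ζ²) = 2π × 0.1060/√(1 − 0.0112) = 0.6698.
After n cycles, x_n/x₀ = e^(−nδ), so x_6 = 20.9 × e^(−6 × 0.6698) = 20.9 × 0.01798 = 0.3757 mm.

0.376 mm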